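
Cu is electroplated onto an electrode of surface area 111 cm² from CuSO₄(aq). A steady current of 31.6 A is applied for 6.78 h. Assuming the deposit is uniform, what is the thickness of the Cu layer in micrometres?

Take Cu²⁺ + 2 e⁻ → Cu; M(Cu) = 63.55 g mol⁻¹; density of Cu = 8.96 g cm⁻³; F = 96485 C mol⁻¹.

Q = I·t = 31.60 × 24408 = 771300 C; n(e⁻) = 7.994 mol.
n(Cu) = n(e⁻)/2 = 3.997 mol, so m = 3.997 × 63.55 = 254.0 g.
Volume = m/ρ = 254.0 / 8.96 = 28.35 cm³.
Thickness = V/A = 28.35 / 111 = 0.255 cm = 2550 μm.

2550 μm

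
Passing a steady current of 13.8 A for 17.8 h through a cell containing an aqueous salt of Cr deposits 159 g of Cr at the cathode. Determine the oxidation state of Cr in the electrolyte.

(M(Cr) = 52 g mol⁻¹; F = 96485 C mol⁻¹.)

Q = I·t = 13.80 A × 64080 s = 884300 C, so n(e⁻) = 884300/96485 = 9.165 mol.
n(Cr) deposited = 159 / 52 = 3.058 mol.
Electrons per atom = n(e⁻)/n(Cr) = 9.165 / 3.058 = 3.00 ≈ 3, so the ion is Cr³⁺.

+3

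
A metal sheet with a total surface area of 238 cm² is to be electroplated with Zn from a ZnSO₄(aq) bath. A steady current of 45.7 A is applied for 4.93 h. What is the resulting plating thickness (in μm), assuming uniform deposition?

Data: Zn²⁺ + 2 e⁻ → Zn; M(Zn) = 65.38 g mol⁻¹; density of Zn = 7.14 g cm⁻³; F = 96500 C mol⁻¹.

Q = I·t = 45.70 × 17748 = 811100 C; n(e⁻) = 8.405 mol.
n(Zn) = n(e⁻)/2 = 4.203 mol, so m = 4.203 × 65.38 = 274.8 g.
Volume = m/ρ = 274.8 / 7.14 = 38.48 cm³.
Thickness = V/A = 38.48 / 238 = 0.162 cm = 1620 μm.

1620 μm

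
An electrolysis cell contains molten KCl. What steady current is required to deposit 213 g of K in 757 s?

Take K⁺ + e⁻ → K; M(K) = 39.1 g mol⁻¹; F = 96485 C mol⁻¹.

694 A

n(K) = 213 / 39.1 = 5.448 mol.
n(e⁻) = 1 × 5.448 = 5.448 mol.
Q = n(e⁻)·F = 5.448 × 96485 = 525600 C.
I = Q/t = 525600 / 757.00 s = 694 A.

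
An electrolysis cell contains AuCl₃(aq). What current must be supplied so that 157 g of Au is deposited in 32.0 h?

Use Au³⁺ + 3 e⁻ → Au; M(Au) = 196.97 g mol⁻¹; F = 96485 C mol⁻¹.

n(Au) = 157 / 196.97 = 0.7971 mol.
n(e⁻) = 3 × 0.7971 = 2.391 mol.
Q = n(e⁻)·F = 2.391 × 96485 = 230700 C.
I = Q/t = 230700 / 115200 s = 2.00 A.

2.00 A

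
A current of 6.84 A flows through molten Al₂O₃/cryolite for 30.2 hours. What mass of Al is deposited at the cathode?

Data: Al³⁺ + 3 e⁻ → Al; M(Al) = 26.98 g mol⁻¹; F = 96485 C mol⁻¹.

Q = I·t = 6.840 A × 108720 s = 743600 C.
n(e⁻) = Q/F = 743600 / 96485 = 7.707 mol.
Al³⁺ + 3 e⁻ → Al, so n(Al) = n(e⁻)/3 = 2.569 mol.
m = n·M = 2.569 × 26.98 = 69.3 g.

69.3 g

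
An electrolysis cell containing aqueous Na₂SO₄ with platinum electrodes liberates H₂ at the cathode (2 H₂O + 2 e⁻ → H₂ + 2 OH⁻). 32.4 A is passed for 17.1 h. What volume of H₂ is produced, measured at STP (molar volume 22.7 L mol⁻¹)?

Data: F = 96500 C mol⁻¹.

Q = I·t = 32.40 A × 61560 s = 1995000 C.
n(e⁻) = Q/F = 1995000 / 96500 = 20.67 mol.
2 electrons are transferred per H₂ molecule, so n(H₂) = 20.67 / 2 = 10.33 mol.
V = n × V_m = 10.33 × 22.7 = 235 L.

235 L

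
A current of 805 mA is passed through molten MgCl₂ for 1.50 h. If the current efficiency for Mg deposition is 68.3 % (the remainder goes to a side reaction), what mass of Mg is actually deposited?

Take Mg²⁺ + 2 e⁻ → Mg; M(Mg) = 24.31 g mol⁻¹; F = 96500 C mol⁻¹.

0.374 g

Q = I·t = 0.8050 × 5400.0 = 4347 C.
n(e⁻) = 4347/96500 = 0.04505 mol; theoretically n(Mg) = 0.04505/2 = 0.02252 mol, m_theo = 0.5475 g.
At 68.3 % efficiency, m_actual = 0.683 × 0.5475 = 0.374 g.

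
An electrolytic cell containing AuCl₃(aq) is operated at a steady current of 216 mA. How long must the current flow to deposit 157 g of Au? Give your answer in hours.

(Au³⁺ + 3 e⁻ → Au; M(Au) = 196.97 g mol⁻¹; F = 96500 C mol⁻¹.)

n(Au) = m/M = 157 / 196.97 = 0.7971 mol.
Each Au atom requires 3 electrons, so n(e⁻) = 3 × 0.7971 = 2.391 mol.
Q = n(e⁻)·F = 2.391 × 96500 = 230800 C.
t = Q/I = 230800 / 0.2160 A = 1068000 s = 297 h.

297 h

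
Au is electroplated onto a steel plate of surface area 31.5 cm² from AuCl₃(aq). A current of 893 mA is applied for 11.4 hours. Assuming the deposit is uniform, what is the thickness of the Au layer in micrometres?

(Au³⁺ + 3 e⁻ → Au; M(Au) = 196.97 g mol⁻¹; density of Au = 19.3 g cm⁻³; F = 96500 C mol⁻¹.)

410 μm

Q = I·t = 0.8930 × 41040 = 36650 C; n(e⁻) = 0.3798 mol.
n(Au) = n(e⁻)/3 = 0.1266 mol, so m = 0.1266 × 196.97 = 24.94 g.
Volume = m/ρ = 24.94 / 19.3 = 1.292 cm³.
Thickness = V/A = 1.292 / 31.5 = 0.0410 cm = 410 μm.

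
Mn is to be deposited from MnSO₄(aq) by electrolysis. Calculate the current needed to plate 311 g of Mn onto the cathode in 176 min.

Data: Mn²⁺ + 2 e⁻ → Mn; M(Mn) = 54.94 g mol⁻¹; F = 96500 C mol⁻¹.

n(Mn) = 311 / 54.94 = 5.661 mol.
n(e⁻) = 2 × 5.661 = 11.32 mol.
Q = n(e⁻)·F = 11.32 × 96500 = 1093000 C.
I = Q/t = 1093000 / 10560 s = 103 A.

103 A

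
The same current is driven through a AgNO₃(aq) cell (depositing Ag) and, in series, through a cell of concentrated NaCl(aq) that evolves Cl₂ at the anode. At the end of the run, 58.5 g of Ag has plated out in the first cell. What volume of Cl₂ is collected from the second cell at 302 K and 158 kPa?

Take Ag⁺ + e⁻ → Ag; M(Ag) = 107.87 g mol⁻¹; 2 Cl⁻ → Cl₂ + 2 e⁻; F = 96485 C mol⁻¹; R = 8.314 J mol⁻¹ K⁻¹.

n(Ag) = 58.5 / 107.87 = 0.5423 mol, so n(e⁻) = 1 × 0.5423 = 0.5423 mol.
The cells are in series, so the same 0.5423 mol of electrons passes through the second cell.
2 Cl⁻ → Cl₂ + 2 e⁻ — 2 mol e⁻ per mol Cl₂, so n(Cl₂) = 0.5423/2 = 0.2712 mol.
V = nRT/P = (0.2712 × 8.314 × 302) / (158 × 10³) = 0.00431 m³ = 4.31 L.

4.31 L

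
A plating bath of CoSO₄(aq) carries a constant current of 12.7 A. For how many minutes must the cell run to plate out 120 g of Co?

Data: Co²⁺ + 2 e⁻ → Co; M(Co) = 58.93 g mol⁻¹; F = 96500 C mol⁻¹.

n(Co) = m/M = 120 / 58.93 = 2.036 mol.
Each Co atom requires 2 electrons, so n(e⁻) = 2 × 2.036 = 4.073 mol.
Q = n(e⁻)·F = 4.073 × 96500 = 393000 C.
t = Q/I = 393000 / 12.70 A = 30950 s = 516 min.

516 min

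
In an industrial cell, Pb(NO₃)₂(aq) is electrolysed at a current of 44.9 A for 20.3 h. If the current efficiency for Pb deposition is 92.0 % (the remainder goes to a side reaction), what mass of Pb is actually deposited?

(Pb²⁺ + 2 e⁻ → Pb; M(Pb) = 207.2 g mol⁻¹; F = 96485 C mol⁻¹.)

Q = I·t = 44.90 × 73080 = 3281000 C.
n(e⁻) = 3281000/96485 = 34.01 mol; theoretically n(Pb) = 34.01/2 = 17.00 mol, m_theo = 3523 g.
At 92.0 % efficiency, m_actual = 0.920 × 3523 = 3240 g.

3240 g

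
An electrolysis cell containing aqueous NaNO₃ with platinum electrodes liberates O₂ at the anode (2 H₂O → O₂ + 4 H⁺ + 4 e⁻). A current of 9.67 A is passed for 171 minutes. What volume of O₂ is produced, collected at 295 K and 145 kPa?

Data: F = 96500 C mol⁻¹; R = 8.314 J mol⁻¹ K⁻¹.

4.35 L

Q = I·t = 9.670 A × 10260 s = 99210 C.
n(e⁻) = Q/F = 99210 / 96500 = 1.028 mol.
4 electrons are transferred per O₂ molecule, so n(O₂) = 1.028 / 4 = 0.2570 mol.
V = nRT/P = (0.2570 × 8.314 × 295) / (145 × 10³ Pa) = 0.00435 m³ = 4.35 L.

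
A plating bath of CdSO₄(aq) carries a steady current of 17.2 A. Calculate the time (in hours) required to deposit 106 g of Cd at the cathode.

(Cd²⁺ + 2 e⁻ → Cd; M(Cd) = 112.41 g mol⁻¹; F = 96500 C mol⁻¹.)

2.94 h

n(Cd) = m/M = 106 / 112.41 = 0.9430 mol.
Each Cd atom requires 2 electrons, so n(e⁻) = 2 × 0.9430 = 1.886 mol.
Q = n(e⁻)·F = 1.886 × 96500 = 182000 C.
t = Q/I = 182000 / 17.20 A = 10580 s = 2.94 h.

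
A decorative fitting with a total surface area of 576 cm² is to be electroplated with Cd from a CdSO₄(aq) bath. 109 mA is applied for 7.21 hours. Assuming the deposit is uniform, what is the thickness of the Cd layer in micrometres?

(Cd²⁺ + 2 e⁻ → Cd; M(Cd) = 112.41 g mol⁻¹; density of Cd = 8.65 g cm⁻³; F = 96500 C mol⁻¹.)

3.31 μm

Q = I·t = 0.1090 × 25956 = 2829 C; n(e⁻) = 0.02932 mol.
n(Cd) = n(e⁻)/2 = 0.01466 mol, so m = 0.01466 × 112.41 = 1.648 g.
Volume = m/ρ = 1.648 / 8.65 = 0.1905 cm³.
Thickness = V/A = 0.1905 / 576 = 3.31 × 10⁻⁴ cm = 3.31 μm.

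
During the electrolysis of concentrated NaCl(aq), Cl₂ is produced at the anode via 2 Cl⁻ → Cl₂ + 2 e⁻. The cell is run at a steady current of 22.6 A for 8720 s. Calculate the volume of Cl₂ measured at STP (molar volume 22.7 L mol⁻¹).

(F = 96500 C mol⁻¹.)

23.2 L

Q = I·t = 22.60 A × 8720.0 s = 197100 C.
n(e⁻) = Q/F = 197100 / 96500 = 2.042 mol.
2 electrons are transferred per Cl₂ molecule, so n(Cl₂) = 2.042 / 2 = 1.021 mol.
V = n × V_m = 1.021 × 22.7 = 23.2 L.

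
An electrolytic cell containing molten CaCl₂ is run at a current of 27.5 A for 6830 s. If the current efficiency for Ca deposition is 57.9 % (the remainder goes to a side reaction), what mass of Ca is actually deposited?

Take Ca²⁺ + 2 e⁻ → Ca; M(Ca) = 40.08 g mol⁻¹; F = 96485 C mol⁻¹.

22.6 g

Q = I·t = 27.50 × 6830.0 = 187800 C.
n(e⁻) = 187800/96485 = 1.947 mol; theoretically n(Ca) = 1.947/2 = 0.9733 mol, m_theo = 39.01 g.
At 57.9 % efficiency, m_actual = 0.579 × 39.01 = 22.6 g.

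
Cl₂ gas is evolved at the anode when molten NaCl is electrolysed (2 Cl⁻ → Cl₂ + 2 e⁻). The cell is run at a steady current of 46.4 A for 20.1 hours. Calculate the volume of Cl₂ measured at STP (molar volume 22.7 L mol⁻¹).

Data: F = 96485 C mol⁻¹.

Q = I·t = 46.40 A × 72360 s = 3358000 C.
n(e⁻) = Q/F = 3358000 / 96485 = 34.80 mol.
2 electrons are transferred per Cl₂ molecule, so n(Cl₂) = 34.80 / 2 = 17.40 mol.
V = n × V_m = 17.40 × 22.7 = 395 L.

395 L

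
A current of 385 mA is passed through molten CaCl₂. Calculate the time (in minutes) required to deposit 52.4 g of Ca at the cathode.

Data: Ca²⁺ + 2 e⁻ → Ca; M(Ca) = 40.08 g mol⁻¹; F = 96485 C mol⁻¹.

n(Ca) = m/M = 52.4 / 40.08 = 1.307 mol.
Each Ca atom requires 2 electrons, so n(e⁻) = 2 × 1.307 = 2.615 mol.
Q = n(e⁻)·F = 2.615 × 96485 = 252300 C.
t = Q/I = 252300 / 0.3850 A = 655300 s = 10900 min.

10900 min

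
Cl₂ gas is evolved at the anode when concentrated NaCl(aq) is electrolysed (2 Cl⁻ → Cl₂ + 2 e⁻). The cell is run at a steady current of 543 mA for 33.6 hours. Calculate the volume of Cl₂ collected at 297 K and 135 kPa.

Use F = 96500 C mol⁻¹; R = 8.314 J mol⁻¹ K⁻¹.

6.22 L

Q = I·t = 0.5430 A × 120960 s = 65680 C.
n(e⁻) = Q/F = 65680 / 96500 = 0.6806 mol.
2 electrons are transferred per Cl₂ molecule, so n(Cl₂) = 0.6806 / 2 = 0.3403 mol.
V = nRT/P = (0.3403 × 8.314 × 297) / (135 × 10³ Pa) = 0.00622 m³ = 6.22 L.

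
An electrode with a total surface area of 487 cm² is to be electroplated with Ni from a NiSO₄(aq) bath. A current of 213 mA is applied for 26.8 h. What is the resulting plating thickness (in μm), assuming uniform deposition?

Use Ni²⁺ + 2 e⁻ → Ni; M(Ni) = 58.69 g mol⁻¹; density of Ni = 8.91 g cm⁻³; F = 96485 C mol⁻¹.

Q = I·t = 0.2130 × 96480 = 20550 C; n(e⁻) = 0.2130 mol.
n(Ni) = n(e⁻)/2 = 0.1065 mol, so m = 0.1065 × 58.69 = 6.250 g.
Volume = m/ρ = 6.250 / 8.91 = 0.7015 cm³.
Thickness = V/A = 0.7015 / 487 = 0.00144 cm = 14.4 μm.

14.4 μm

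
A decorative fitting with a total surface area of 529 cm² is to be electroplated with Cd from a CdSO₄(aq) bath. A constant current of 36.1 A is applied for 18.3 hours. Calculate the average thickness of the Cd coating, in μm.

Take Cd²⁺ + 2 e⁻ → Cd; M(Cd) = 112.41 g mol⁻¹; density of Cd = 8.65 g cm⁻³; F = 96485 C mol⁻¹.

Q = I·t = 36.10 × 65880 = 2378000 C; n(e⁻) = 24.65 mol.
n(Cd) = n(e⁻)/2 = 12.32 mol, so m = 12.32 × 112.41 = 1385 g.
Volume = m/ρ = 1385 / 8.65 = 160.2 cm³.
Thickness = V/A = 160.2 / 529 = 0.303 cm = 3030 μm.

3030 μm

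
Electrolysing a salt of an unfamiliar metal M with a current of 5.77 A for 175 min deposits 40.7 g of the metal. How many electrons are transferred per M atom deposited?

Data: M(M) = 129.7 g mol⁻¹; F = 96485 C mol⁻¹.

Q = I·t = 5.770 A × 10500 s = 60580 C, so n(e⁻) = 60580/96485 = 0.6279 mol.
n(M) deposited = 40.7 / 129.7 = 0.3138 mol.
Electrons per atom = n(e⁻)/n(M) = 0.6279 / 0.3138 = 2.00 ≈ 2, so the ion is M²⁺.

2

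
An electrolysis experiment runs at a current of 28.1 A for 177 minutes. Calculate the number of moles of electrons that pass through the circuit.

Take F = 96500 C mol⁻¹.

3.09 mol

Q = I·t = 28.10 A × 10620 s = 298400 C.
n(e⁻) = Q/F = 298400 / 96500 = 3.09 mol.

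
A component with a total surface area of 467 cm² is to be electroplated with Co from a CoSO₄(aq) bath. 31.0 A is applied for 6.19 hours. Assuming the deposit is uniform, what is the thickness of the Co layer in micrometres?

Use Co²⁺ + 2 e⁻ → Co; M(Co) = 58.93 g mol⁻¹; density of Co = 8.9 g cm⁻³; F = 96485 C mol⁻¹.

508 μm

Q = I·t = 31.00 × 22284 = 690800 C; n(e⁻) = 7.160 mol.
n(Co) = n(e⁻)/2 = 3.580 mol, so m = 3.580 × 58.93 = 211.0 g.
Volume = m/ρ = 211.0 / 8.9 = 23.70 cm³.
Thickness = V/A = 23.70 / 467 = 0.0508 cm = 508 μm.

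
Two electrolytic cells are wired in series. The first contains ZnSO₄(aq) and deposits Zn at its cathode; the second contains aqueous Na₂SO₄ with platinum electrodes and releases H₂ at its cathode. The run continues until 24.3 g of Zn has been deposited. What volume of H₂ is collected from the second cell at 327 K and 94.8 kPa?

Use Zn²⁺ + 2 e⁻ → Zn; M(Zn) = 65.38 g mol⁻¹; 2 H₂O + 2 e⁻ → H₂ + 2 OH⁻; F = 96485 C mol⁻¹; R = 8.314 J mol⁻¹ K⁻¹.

n(Zn) = 24.3 / 65.38 = 0.3717 mol, so n(e⁻) = 2 × 0.3717 = 0.7433 mol.
The cells are in series, so the same 0.7433 mol of electrons passes through the second cell.
2 H₂O + 2 e⁻ → H₂ + 2 OH⁻ — 2 mol e⁻ per mol H₂, so n(H₂) = 0.7433/2 = 0.3717 mol.
V = nRT/P = (0.3717 × 8.314 × 327) / (94.8 × 10³) = 0.0107 m³ = 10.7 L.

10.7 L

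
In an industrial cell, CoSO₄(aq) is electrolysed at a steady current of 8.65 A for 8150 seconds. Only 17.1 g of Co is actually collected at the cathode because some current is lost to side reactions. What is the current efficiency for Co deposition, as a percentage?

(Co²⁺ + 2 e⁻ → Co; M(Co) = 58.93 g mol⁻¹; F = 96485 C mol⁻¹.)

79.4 %

Q = I·t = 8.650 × 8150.0 = 70500 C; n(e⁻) = 70500/96485 = 0.7307 mol.
Theoretical n(Co) = n(e⁻)/2 = 0.3653 mol, i.e. m_theo = 0.3653 × 58.93 = 21.53 g.
Efficiency = m_actual / m_theo = 17.1 / 21.53 = 79.4 %.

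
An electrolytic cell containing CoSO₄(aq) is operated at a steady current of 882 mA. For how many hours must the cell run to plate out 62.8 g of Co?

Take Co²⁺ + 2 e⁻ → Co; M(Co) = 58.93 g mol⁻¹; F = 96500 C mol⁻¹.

64.8 h

n(Co) = m/M = 62.8 / 58.93 = 1.066 mol.
Each Co atom requires 2 electrons, so n(e⁻) = 2 × 1.066 = 2.131 mol.
Q = n(e⁻)·F = 2.131 × 96500 = 205700 C.
t = Q/I = 205700 / 0.8820 A = 233200 s = 64.8 h.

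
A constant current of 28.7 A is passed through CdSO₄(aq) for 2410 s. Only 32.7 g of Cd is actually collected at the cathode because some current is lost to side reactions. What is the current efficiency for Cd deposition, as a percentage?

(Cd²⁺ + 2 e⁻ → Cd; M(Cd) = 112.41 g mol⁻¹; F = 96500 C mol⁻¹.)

81.2 %

Q = I·t = 28.70 × 2410.0 = 69170 C; n(e⁻) = 69170/96500 = 0.7168 mol.
Theoretical n(Cd) = n(e⁻)/2 = 0.3584 mol, i.e. m_theo = 0.3584 × 112.41 = 40.29 g.
Efficiency = m_actual / m_theo = 32.7 / 40.29 = 81.2 %.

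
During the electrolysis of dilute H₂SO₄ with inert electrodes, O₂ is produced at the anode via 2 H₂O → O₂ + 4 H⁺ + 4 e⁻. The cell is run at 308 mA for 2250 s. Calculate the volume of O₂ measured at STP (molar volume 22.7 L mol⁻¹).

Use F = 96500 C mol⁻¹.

Q = I·t = 0.3080 A × 2250.0 s = 693.0 C.
n(e⁻) = Q/F = 693.0 / 96500 = 0.007181 mol.
4 electrons are transferred per O₂ molecule, so n(O₂) = 0.007181 / 4 = 0.001795 mol.
V = n × V_m = 0.001795 × 22.7 = 0.0408 L.

0.0408 L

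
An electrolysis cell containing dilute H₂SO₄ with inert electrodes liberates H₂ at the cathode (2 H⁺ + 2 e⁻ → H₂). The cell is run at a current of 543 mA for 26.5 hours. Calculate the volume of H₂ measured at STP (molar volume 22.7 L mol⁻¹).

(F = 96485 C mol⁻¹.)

Q = I·t = 0.5430 A × 95400 s = 51800 C.
n(e⁻) = Q/F = 51800 / 96485 = 0.5369 mol.
2 electrons are transferred per H₂ molecule, so n(H₂) = 0.5369 / 2 = 0.2684 mol.
V = n × V_m = 0.2684 × 22.7 = 6.09 L.

6.09 L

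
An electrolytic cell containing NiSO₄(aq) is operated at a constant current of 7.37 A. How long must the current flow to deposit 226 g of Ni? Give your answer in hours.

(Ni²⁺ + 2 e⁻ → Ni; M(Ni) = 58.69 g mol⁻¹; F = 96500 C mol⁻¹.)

28.0 h

n(Ni) = m/M = 226 / 58.69 = 3.851 mol.
Each Ni atom requires 2 electrons, so n(e⁻) = 2 × 3.851 = 7.701 mol.
Q = n(e⁻)·F = 7.701 × 96500 = 743200 C.
t = Q/I = 743200 / 7.370 A = 100800 s = 28.0 h.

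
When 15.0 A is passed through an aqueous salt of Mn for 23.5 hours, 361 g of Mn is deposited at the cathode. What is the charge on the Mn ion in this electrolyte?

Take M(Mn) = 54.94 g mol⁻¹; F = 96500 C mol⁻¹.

+2

Q = I·t = 15.00 A × 84600 s = 1269000 C, so n(e⁻) = 1269000/96500 = 13.15 mol.
n(Mn) deposited = 361 / 54.94 = 6.571 mol.
Electrons per atom = n(e⁻)/n(Mn) = 13.15 / 6.571 = 2.00 ≈ 2, so the ion is Mn²⁺.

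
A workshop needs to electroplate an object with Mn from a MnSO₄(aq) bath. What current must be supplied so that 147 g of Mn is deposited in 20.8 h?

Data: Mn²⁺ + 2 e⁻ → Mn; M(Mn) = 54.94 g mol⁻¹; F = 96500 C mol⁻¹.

6.90 A

n(Mn) = 147 / 54.94 = 2.676 mol.
n(e⁻) = 2 × 2.676 = 5.351 mol.
Q = n(e⁻)·F = 5.351 × 96500 = 516400 C.
I = Q/t = 516400 / 74880 s = 6.90 A.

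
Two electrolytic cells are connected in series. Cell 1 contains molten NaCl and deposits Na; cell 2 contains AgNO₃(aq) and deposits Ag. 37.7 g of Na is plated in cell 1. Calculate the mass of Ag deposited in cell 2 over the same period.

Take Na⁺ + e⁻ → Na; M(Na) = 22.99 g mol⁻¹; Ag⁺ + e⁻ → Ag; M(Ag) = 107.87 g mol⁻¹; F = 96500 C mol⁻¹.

n(Na) = 37.7 / 22.99 = 1.640 mol.
Since Na⁺ + e⁻ → Na, n(e⁻) passed = 1 × 1.640 = 1.640 mol.
Cells in series carry the same charge, so the same 1.640 mol of electrons passes through cell 2.
Ag⁺ + e⁻ → Ag, so n(Ag) = 1.640 / 1 = 1.640 mol.
m(Ag) = 1.640 × 107.87 = 177 g.

177 g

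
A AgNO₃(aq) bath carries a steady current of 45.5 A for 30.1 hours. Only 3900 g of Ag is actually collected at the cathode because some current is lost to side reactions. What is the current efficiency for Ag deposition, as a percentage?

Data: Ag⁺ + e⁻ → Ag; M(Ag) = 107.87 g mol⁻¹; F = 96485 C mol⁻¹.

70.8 %

Q = I·t = 45.50 × 108360 = 4930000 C; n(e⁻) = 4930000/96485 = 51.10 mol.
Theoretical n(Ag) = n(e⁻)/1 = 51.10 mol, i.e. m_theo = 51.10 × 107.87 = 5512 g.
Efficiency = m_actual / m_theo = 3900 / 5512 = 70.8 %.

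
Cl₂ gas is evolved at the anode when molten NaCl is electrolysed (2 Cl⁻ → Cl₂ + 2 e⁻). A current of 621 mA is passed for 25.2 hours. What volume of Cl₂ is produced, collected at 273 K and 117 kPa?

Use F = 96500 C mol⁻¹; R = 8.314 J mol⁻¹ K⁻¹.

Q = I·t = 0.6210 A × 90720 s = 56340 C.
n(e⁻) = Q/F = 56340 / 96500 = 0.5838 mol.
2 electrons are transferred per Cl₂ molecule, so n(Cl₂) = 0.5838 / 2 = 0.2919 mol.
V = nRT/P = (0.2919 × 8.314 × 273) / (117 × 10³ Pa) = 0.00566 m³ = 5.66 L.

5.66 L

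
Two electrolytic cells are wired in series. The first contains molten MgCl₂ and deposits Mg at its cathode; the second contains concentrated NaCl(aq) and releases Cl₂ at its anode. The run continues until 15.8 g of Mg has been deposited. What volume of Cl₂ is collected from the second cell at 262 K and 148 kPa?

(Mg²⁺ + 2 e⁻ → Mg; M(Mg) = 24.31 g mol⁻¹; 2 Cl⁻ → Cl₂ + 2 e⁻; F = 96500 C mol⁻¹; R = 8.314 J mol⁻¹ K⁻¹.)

n(Mg) = 15.8 / 24.31 = 0.6499 mol, so n(e⁻) = 2 × 0.6499 = 1.300 mol.
The cells are in series, so the same 1.300 mol of electrons passes through the second cell.
2 Cl⁻ → Cl₂ + 2 e⁻ — 2 mol e⁻ per mol Cl₂, so n(Cl₂) = 1.300/2 = 0.6499 mol.
V = nRT/P = (0.6499 × 8.314 × 262) / (148 × 10³) = 0.00957 m³ = 9.57 L.

9.57 L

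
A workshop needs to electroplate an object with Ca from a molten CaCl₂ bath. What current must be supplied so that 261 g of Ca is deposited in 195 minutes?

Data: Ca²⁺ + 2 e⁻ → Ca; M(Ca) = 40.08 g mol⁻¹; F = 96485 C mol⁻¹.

107 A

n(Ca) = 261 / 40.08 = 6.512 mol.
n(e⁻) = 2 × 6.512 = 13.02 mol.
Q = n(e⁻)·F = 13.02 × 96485 = 1257000 C.
I = Q/t = 1257000 / 11700 s = 107 A.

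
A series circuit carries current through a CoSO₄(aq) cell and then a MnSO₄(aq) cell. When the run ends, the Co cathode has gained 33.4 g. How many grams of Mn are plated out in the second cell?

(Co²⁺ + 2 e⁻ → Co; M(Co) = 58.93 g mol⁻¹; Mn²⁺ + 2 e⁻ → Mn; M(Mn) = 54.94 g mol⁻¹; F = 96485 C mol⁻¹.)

n(Co) = 33.4 / 58.93 = 0.5668 mol.
Since Co²⁺ + 2 e⁻ → Co, n(e⁻) passed = 2 × 0.5668 = 1.134 mol.
Cells in series carry the same charge, so the same 1.134 mol of electrons passes through cell 2.
Mn²⁺ + 2 e⁻ → Mn, so n(Mn) = 1.134 / 2 = 0.5668 mol.
m(Mn) = 0.5668 × 54.94 = 31.1 g.

31.1 g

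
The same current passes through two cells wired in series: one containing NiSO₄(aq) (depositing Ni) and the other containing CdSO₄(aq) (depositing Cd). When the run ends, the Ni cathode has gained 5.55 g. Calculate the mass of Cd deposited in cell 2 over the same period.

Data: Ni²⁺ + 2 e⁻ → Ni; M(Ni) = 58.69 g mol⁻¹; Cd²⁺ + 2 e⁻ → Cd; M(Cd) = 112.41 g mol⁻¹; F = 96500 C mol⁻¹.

10.6 g

n(Ni) = 5.55 / 58.69 = 0.09456 mol.
Since Ni²⁺ + 2 e⁻ → Ni, n(e⁻) passed = 2 × 0.09456 = 0.1891 mol.
Cells in series carry the same charge, so the same 0.1891 mol of electrons passes through cell 2.
Cd²⁺ + 2 e⁻ → Cd, so n(Cd) = 0.1891 / 2 = 0.09456 mol.
m(Cd) = 0.09456 × 112.41 = 10.6 g.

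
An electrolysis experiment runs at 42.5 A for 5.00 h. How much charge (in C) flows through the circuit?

Q = I·t = 42.50 A × 18000 s = 7.65 × 10⁵ C.

7.65 × 10⁵ C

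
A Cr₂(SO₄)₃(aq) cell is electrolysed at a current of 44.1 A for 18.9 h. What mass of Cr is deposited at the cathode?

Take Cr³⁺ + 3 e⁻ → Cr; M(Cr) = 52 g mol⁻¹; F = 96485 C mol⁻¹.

539 g

Q = I·t = 44.10 A × 68040 s = 3001000 C.
n(e⁻) = Q/F = 3001000 / 96485 = 31.10 mol.
Cr³⁺ + 3 e⁻ → Cr, so n(Cr) = n(e⁻)/3 = 10.37 mol.
m = n·M = 10.37 × 52 = 539 g.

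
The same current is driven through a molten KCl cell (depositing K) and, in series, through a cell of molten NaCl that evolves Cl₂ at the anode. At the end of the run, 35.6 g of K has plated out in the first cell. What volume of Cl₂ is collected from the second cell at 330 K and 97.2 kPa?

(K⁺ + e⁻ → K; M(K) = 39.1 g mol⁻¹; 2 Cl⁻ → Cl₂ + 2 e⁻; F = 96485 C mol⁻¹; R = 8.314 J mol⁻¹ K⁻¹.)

n(K) = 35.6 / 39.1 = 0.9105 mol, so n(e⁻) = 1 × 0.9105 = 0.9105 mol.
The cells are in series, so the same 0.9105 mol of electrons passes through the second cell.
2 Cl⁻ → Cl₂ + 2 e⁻ — 2 mol e⁻ per mol Cl₂, so n(Cl₂) = 0.9105/2 = 0.4552 mol.
V = nRT/P = (0.4552 × 8.314 × 330) / (97.2 × 10³) = 0.0128 m³ = 12.8 L.

12.8 L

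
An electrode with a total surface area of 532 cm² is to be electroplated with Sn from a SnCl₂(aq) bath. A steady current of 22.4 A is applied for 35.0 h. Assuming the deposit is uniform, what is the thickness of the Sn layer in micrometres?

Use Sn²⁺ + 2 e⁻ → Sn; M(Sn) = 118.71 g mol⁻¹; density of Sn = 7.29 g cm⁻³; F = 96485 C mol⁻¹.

Q = I·t = 22.40 × 126000 = 2822000 C; n(e⁻) = 29.25 mol.
n(Sn) = n(e⁻)/2 = 14.63 mol, so m = 14.63 × 118.71 = 1736 g.
Volume = m/ρ = 1736 / 7.29 = 238.2 cm³.
Thickness = V/A = 238.2 / 532 = 0.448 cm = 4480 μm.

4480 μm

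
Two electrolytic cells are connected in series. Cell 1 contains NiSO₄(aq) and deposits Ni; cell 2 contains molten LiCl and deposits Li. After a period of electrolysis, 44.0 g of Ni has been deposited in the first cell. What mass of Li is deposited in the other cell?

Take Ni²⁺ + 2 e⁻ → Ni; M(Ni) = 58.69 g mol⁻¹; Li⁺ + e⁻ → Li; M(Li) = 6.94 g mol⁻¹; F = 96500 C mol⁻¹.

n(Ni) = 44.0 / 58.69 = 0.7497 mol.
Since Ni²⁺ + 2 e⁻ → Ni, n(e⁻) passed = 2 × 0.7497 = 1.499 mol.
Cells in series carry the same charge, so the same 1.499 mol of electrons passes through cell 2.
Li⁺ + e⁻ → Li, so n(Li) = 1.499 / 1 = 1.499 mol.
m(Li) = 1.499 × 6.94 = 10.4 g.

10.4 g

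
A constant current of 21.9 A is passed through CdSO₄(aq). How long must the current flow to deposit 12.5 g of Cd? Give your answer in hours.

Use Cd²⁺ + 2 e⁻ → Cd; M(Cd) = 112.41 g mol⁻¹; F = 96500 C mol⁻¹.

n(Cd) = m/M = 12.5 / 112.41 = 0.1112 mol.
Each Cd atom requires 2 electrons, so n(e⁻) = 2 × 0.1112 = 0.2224 mol.
Q = n(e⁻)·F = 0.2224 × 96500 = 21460 C.
t = Q/I = 21460 / 21.90 A = 980.0 s = 0.272 h.

0.272 h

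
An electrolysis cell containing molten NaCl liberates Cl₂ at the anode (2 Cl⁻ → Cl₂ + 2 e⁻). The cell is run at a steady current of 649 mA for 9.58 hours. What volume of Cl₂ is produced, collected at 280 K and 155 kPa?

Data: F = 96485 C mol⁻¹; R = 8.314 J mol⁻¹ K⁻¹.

Q = I·t = 0.6490 A × 34488 s = 22380 C.
n(e⁻) = Q/F = 22380 / 96485 = 0.2320 mol.
2 electrons are transferred per Cl₂ molecule, so n(Cl₂) = 0.2320 / 2 = 0.1160 mol.
V = nRT/P = (0.1160 × 8.314 × 280) / (155 × 10³ Pa) = 0.00174 m³ = 1.74 L.

1.74 L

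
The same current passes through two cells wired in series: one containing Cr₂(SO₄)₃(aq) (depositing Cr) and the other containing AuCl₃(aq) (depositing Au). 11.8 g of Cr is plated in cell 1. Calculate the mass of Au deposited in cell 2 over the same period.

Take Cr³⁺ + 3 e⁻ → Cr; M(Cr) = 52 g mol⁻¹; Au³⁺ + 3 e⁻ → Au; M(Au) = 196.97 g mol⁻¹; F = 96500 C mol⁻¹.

n(Cr) = 11.8 / 52 = 0.2269 mol.
Since Cr³⁺ + 3 e⁻ → Cr, n(e⁻) passed = 3 × 0.2269 = 0.6808 mol.
Cells in series carry the same charge, so the same 0.6808 mol of electrons passes through cell 2.
Au³⁺ + 3 e⁻ → Au, so n(Au) = 0.6808 / 3 = 0.2269 mol.
m(Au) = 0.2269 × 196.97 = 44.7 g.

44.7 g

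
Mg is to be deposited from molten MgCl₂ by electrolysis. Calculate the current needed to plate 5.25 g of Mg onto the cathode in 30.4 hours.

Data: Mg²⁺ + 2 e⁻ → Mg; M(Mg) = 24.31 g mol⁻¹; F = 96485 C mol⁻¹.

0.381 A

n(Mg) = 5.25 / 24.31 = 0.2160 mol.
n(e⁻) = 2 × 0.2160 = 0.4319 mol.
Q = n(e⁻)·F = 0.4319 × 96485 = 41670 C.
I = Q/t = 41670 / 109440 s = 0.381 A.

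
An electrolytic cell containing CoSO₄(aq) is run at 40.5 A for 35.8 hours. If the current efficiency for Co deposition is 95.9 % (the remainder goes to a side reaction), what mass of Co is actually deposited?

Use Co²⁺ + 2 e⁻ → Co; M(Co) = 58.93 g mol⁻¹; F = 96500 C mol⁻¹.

1530 g

Q = I·t = 40.50 × 128880 = 5220000 C.
n(e⁻) = 5220000/96500 = 54.09 mol; theoretically n(Co) = 54.09/2 = 27.04 mol, m_theo = 1594 g.
At 95.9 % efficiency, m_actual = 0.959 × 1594 = 1530 g.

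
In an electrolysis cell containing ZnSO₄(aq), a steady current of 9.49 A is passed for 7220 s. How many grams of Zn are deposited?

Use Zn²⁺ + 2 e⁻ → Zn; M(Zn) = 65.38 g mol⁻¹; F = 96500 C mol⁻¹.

Q = I·t = 9.490 A × 7220.0 s = 68520 C.
n(e⁻) = Q/F = 68520 / 96500 = 0.7100 mol.
Zn²⁺ + 2 e⁻ → Zn, so n(Zn) = n(e⁻)/2 = 0.3550 mol.
m = n·M = 0.3550 × 65.38 = 23.2 g.

23.2 g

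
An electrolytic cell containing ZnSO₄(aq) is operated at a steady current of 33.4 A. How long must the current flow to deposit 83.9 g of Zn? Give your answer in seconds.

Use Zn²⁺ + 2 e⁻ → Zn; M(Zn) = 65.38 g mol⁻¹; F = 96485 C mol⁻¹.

n(Zn) = m/M = 83.9 / 65.38 = 1.283 mol.
Each Zn atom requires 2 electrons, so n(e⁻) = 2 × 1.283 = 2.567 mol.
Q = n(e⁻)·F = 2.567 × 96485 = 247600 C.
t = Q/I = 247600 / 33.40 A = 7414 s.

7410 s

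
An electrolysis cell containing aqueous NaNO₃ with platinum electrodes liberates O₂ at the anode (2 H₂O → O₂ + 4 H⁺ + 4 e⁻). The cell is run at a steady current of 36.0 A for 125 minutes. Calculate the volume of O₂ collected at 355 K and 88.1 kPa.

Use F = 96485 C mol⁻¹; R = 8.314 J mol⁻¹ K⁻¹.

Q = I·t = 36.00 A × 7500.0 s = 270000 C.
n(e⁻) = Q/F = 270000 / 96485 = 2.798 mol.
4 electrons are transferred per O₂ molecule, so n(O₂) = 2.798 / 4 = 0.6996 mol.
V = nRT/P = (0.6996 × 8.314 × 355) / (88.1 × 10³ Pa) = 0.0234 m³ = 23.4 L.

23.4 L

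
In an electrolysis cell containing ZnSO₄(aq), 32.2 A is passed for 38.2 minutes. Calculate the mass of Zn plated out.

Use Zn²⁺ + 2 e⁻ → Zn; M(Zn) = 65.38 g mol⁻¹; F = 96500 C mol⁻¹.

Q = I·t = 32.20 A × 2292.0 s = 73800 C.
n(e⁻) = Q/F = 73800 / 96500 = 0.7648 mol.
Zn²⁺ + 2 e⁻ → Zn, so n(Zn) = n(e⁻)/2 = 0.3824 mol.
m = n·M = 0.3824 × 65.38 = 25.0 g.

25.0 g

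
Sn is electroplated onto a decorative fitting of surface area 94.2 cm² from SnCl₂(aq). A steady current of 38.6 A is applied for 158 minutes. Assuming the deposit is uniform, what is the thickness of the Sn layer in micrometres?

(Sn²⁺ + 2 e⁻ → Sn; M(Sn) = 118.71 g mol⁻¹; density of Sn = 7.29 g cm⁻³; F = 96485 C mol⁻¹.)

3280 μm

Q = I·t = 38.60 × 9480.0 = 365900 C; n(e⁻) = 3.793 mol.
n(Sn) = n(e⁻)/2 = 1.896 mol, so m = 1.896 × 118.71 = 225.1 g.
Volume = m/ρ = 225.1 / 7.29 = 30.88 cm³.
Thickness = V/A = 30.88 / 94.2 = 0.328 cm = 3280 μm.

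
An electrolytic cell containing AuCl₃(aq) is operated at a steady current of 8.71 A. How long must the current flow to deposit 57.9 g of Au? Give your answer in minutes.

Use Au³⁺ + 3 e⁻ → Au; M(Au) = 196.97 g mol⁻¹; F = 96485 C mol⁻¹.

163 min

n(Au) = m/M = 57.9 / 196.97 = 0.2940 mol.
Each Au atom requires 3 electrons, so n(e⁻) = 3 × 0.2940 = 0.8819 mol.
Q = n(e⁻)·F = 0.8819 × 96485 = 85090 C.
t = Q/I = 85090 / 8.710 A = 9769 s = 163 min.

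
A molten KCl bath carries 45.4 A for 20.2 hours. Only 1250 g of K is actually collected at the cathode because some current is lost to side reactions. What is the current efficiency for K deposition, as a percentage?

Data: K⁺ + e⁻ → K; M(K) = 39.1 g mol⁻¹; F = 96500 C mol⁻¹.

93.4 %

Q = I·t = 45.40 × 72720 = 3301000 C; n(e⁻) = 3301000/96500 = 34.21 mol.
Theoretical n(K) = n(e⁻)/1 = 34.21 mol, i.e. m_theo = 34.21 × 39.1 = 1338 g.
Efficiency = m_actual / m_theo = 1250 / 1338 = 93.4 %.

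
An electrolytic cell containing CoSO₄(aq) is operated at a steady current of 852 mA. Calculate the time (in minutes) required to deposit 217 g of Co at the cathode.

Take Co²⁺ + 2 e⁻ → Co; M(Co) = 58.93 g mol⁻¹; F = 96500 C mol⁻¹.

n(Co) = m/M = 217 / 58.93 = 3.682 mol.
Each Co atom requires 2 electrons, so n(e⁻) = 2 × 3.682 = 7.365 mol.
Q = n(e⁻)·F = 7.365 × 96500 = 710700 C.
t = Q/I = 710700 / 0.8520 A = 834100 s = 13900 min.

13900 min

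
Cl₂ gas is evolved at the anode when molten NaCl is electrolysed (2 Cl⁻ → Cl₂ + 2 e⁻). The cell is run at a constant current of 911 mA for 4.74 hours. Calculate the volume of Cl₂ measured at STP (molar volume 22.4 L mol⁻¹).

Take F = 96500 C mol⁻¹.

Q = I·t = 0.9110 A × 17064 s = 15550 C.
n(e⁻) = Q/F = 15550 / 96500 = 0.1611 mol.
2 electrons are transferred per Cl₂ molecule, so n(Cl₂) = 0.1611 / 2 = 0.08055 mol.
V = n × V_m = 0.08055 × 22.4 = 1.80 L.

1.80 L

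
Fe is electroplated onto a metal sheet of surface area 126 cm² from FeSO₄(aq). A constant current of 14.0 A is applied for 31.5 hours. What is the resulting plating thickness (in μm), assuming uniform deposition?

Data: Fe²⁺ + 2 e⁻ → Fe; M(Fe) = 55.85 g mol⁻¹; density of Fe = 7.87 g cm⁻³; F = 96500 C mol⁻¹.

4630 μm

Q = I·t = 14.00 × 113400 = 1588000 C; n(e⁻) = 16.45 mol.
n(Fe) = n(e⁻)/2 = 8.226 mol, so m = 8.226 × 55.85 = 459.4 g.
Volume = m/ρ = 459.4 / 7.87 = 58.38 cm³.
Thickness = V/A = 58.38 / 126 = 0.463 cm = 4630 μm.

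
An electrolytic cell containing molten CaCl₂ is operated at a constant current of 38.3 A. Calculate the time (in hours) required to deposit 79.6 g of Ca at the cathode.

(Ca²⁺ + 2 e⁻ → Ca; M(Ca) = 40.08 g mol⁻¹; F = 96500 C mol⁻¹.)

n(Ca) = m/M = 79.6 / 40.08 = 1.986 mol.
Each Ca atom requires 2 electrons, so n(e⁻) = 2 × 1.986 = 3.972 mol.
Q = n(e⁻)·F = 3.972 × 96500 = 383300 C.
t = Q/I = 383300 / 38.30 A = 10010 s = 2.78 h.

2.78 h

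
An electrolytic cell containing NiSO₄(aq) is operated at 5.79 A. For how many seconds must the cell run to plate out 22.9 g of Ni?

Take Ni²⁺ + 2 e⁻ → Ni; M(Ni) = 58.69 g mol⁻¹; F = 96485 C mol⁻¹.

13000 s

n(Ni) = m/M = 22.9 / 58.69 = 0.3902 mol.
Each Ni atom requires 2 electrons, so n(e⁻) = 2 × 0.3902 = 0.7804 mol.
Q = n(e⁻)·F = 0.7804 × 96485 = 75290 C.
t = Q/I = 75290 / 5.790 A = 13000 s.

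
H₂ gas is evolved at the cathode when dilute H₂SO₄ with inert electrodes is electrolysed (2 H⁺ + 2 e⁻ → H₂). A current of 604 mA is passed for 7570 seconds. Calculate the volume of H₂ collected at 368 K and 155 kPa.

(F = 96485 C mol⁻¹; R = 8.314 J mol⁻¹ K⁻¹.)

Q = I·t = 0.6040 A × 7570.0 s = 4572 C.
n(e⁻) = Q/F = 4572 / 96485 = 0.04739 mol.
2 electrons are transferred per H₂ molecule, so n(H₂) = 0.04739 / 2 = 0.02369 mol.
V = nRT/P = (0.02369 × 8.314 × 368) / (155 × 10³ Pa) = 4.68 × 10⁻⁴ m³ = 0.468 L.

0.468 L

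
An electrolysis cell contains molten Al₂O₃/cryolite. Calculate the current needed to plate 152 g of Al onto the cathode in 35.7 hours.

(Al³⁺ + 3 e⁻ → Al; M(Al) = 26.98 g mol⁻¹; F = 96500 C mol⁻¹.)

12.7 A

n(Al) = 152 / 26.98 = 5.634 mol.
n(e⁻) = 3 × 5.634 = 16.90 mol.
Q = n(e⁻)·F = 16.90 × 96500 = 1631000 C.
I = Q/t = 1631000 / 128520 s = 12.7 A.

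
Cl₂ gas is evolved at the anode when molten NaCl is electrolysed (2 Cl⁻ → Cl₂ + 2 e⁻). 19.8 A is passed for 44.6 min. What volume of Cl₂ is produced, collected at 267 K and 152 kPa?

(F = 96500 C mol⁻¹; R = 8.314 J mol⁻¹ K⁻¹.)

Q = I·t = 19.80 A × 2676.0 s = 52980 C.
n(e⁻) = Q/F = 52980 / 96500 = 0.5491 mol.
2 electrons are transferred per Cl₂ molecule, so n(Cl₂) = 0.5491 / 2 = 0.2745 mol.
V = nRT/P = (0.2745 × 8.314 × 267) / (152 × 10³ Pa) = 0.00401 m³ = 4.01 L.

4.01 L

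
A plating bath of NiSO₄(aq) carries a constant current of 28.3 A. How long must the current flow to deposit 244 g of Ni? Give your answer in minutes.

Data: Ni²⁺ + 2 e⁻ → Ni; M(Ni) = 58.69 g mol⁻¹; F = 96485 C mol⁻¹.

472 min

n(Ni) = m/M = 244 / 58.69 = 4.157 mol.
Each Ni atom requires 2 electrons, so n(e⁻) = 2 × 4.157 = 8.315 mol.
Q = n(e⁻)·F = 8.315 × 96485 = 802300 C.
t = Q/I = 802300 / 28.30 A = 28350 s = 472 min.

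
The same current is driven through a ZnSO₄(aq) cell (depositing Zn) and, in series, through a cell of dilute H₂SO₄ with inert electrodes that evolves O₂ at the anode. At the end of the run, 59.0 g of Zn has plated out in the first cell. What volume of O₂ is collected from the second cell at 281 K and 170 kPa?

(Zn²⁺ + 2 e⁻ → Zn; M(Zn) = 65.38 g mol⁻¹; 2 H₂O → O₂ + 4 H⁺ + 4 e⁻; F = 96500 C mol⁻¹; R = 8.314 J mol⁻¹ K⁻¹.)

6.20 L

n(Zn) = 59.0 / 65.38 = 0.9024 mol, so n(e⁻) = 2 × 0.9024 = 1.805 mol.
The cells are in series, so the same 1.805 mol of electrons passes through the second cell.
2 H₂O → O₂ + 4 H⁺ + 4 e⁻ — 4 mol e⁻ per mol O₂, so n(O₂) = 1.805/4 = 0.4512 mol.
V = nRT/P = (0.4512 × 8.314 × 281) / (170 × 10³) = 0.00620 m³ = 6.20 L.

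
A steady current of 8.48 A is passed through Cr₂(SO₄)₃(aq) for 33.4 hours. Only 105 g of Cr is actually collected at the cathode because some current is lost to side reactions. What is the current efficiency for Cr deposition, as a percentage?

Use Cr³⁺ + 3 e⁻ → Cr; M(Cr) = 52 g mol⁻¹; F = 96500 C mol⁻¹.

Q = I·t = 8.480 × 120240 = 1020000 C; n(e⁻) = 1020000/96500 = 10.57 mol.
Theoretical n(Cr) = n(e⁻)/3 = 3.522 mol, i.e. m_theo = 3.522 × 52 = 183.1 g.
Efficiency = m_actual / m_theo = 105 / 183.1 = 57.3 %.

57.3 %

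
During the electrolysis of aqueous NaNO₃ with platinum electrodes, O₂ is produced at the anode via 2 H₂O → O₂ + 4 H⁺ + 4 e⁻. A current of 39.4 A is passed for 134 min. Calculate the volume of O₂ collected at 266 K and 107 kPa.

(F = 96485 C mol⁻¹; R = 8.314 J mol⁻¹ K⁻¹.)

17.0 L

Q = I·t = 39.40 A × 8040.0 s = 316800 C.
n(e⁻) = Q/F = 316800 / 96485 = 3.283 mol.
4 electrons are transferred per O₂ molecule, so n(O₂) = 3.283 / 4 = 0.8208 mol.
V = nRT/P = (0.8208 × 8.314 × 266) / (107 × 10³ Pa) = 0.0170 m³ = 17.0 L.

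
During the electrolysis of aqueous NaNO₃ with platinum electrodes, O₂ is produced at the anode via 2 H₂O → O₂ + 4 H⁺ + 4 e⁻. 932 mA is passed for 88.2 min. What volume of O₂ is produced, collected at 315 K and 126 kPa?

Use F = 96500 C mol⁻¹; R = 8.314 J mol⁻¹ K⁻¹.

0.266 L

Q = I·t = 0.9320 A × 5292.0 s = 4932 C.
n(e⁻) = Q/F = 4932 / 96500 = 0.05111 mol.
4 electrons are transferred per O₂ molecule, so n(O₂) = 0.05111 / 4 = 0.01278 mol.
V = nRT/P = (0.01278 × 8.314 × 315) / (126 × 10³ Pa) = 2.66 × 10⁻⁴ m³ = 0.266 L.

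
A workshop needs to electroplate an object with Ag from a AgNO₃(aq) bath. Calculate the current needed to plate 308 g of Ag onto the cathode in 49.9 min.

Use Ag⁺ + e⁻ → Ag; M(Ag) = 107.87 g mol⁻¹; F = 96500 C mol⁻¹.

n(Ag) = 308 / 107.87 = 2.855 mol.
n(e⁻) = 1 × 2.855 = 2.855 mol.
Q = n(e⁻)·F = 2.855 × 96500 = 275500 C.
I = Q/t = 275500 / 2994.0 s = 92.0 A.

92.0 A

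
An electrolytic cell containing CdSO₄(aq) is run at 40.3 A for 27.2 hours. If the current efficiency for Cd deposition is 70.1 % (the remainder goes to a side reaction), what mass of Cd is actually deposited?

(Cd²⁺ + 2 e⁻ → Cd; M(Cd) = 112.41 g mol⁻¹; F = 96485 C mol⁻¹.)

1610 g

Q = I·t = 40.30 × 97920 = 3946000 C.
n(e⁻) = 3946000/96485 = 40.90 mol; theoretically n(Cd) = 40.90/2 = 20.45 mol, m_theo = 2299 g.
At 70.1 % efficiency, m_actual = 0.701 × 2299 = 1610 g.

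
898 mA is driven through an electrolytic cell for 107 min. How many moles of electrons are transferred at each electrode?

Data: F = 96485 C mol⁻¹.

Q = I·t = 0.8980 A × 6420.0 s = 5765 C.
n(e⁻) = Q/F = 5765 / 96485 = 0.0598 mol.

0.0598 mol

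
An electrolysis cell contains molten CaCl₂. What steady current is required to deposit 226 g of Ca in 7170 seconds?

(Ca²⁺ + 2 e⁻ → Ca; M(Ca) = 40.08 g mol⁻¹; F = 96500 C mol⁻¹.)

n(Ca) = 226 / 40.08 = 5.639 mol.
n(e⁻) = 2 × 5.639 = 11.28 mol.
Q = n(e⁻)·F = 11.28 × 96500 = 1088000 C.
I = Q/t = 1088000 / 7170.0 s = 152 A.

152 A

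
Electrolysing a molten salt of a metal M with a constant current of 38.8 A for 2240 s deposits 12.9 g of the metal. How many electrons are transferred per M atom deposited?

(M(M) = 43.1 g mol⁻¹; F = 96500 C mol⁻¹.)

3

Q = I·t = 38.80 A × 2240.0 s = 86910 C, so n(e⁻) = 86910/96500 = 0.9006 mol.
n(M) deposited = 12.9 / 43.1 = 0.2993 mol.
Electrons per atom = n(e⁻)/n(M) = 0.9006 / 0.2993 = 3.01 ≈ 3, so the ion is M³⁺.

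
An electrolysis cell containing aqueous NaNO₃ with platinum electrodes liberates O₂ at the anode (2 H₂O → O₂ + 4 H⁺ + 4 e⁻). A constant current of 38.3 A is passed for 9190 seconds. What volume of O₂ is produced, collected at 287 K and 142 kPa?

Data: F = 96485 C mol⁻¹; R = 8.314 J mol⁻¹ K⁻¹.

Q = I·t = 38.30 A × 9190.0 s = 352000 C.
n(e⁻) = Q/F = 352000 / 96485 = 3.648 mol.
4 electrons are transferred per O₂ molecule, so n(O₂) = 3.648 / 4 = 0.9120 mol.
V = nRT/P = (0.9120 × 8.314 × 287) / (142 × 10³ Pa) = 0.0153 m³ = 15.3 L.

15.3 L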